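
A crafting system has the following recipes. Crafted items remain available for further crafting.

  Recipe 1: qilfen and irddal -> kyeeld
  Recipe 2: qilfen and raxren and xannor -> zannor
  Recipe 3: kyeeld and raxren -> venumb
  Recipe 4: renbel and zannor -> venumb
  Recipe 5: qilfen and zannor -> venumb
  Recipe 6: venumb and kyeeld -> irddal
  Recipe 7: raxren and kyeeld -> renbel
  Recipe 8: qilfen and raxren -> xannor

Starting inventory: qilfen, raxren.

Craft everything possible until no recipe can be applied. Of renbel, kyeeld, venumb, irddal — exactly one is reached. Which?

venumb

Using Recipe 8, qilfen and raxren make xannor.
qilfen and raxren and xannor -> zannor (Recipe 2).
qilfen and zannor -> venumb (Recipe 5).
kyeeld would need qilfen and irddal (Recipe 1), but irddal is never obtained. irddal would need venumb and kyeeld (Recipe 6), but kyeeld is never obtained. renbel would need raxren and kyeeld (Recipe 7), but kyeeld is never obtained.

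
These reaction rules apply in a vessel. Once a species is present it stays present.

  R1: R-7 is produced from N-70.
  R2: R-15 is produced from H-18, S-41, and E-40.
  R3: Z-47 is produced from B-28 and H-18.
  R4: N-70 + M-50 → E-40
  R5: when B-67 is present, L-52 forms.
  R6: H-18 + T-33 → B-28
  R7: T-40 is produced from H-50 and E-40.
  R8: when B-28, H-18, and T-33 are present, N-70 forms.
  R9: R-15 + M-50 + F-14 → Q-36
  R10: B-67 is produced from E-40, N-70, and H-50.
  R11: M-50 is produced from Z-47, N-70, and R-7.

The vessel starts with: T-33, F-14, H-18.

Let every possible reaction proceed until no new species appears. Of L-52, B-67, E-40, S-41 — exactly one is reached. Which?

H-18 and T-33 present → B-28 forms (R6).
B-28, H-18, and T-33 present → N-70 forms (R8).
B-28 and H-18 present → Z-47 forms (R3).
N-70 present → R-7 forms (R1).
Z-47, N-70, and R-7 present → M-50 forms (R11).
N-70 and M-50 present → E-40 forms (R4).
No rule produces S-41, and it is not given. L-52 would need B-67 (R5), but B-67 never forms. B-67 would need E-40, N-70, and H-50 (R10), but H-50 never forms.

E-40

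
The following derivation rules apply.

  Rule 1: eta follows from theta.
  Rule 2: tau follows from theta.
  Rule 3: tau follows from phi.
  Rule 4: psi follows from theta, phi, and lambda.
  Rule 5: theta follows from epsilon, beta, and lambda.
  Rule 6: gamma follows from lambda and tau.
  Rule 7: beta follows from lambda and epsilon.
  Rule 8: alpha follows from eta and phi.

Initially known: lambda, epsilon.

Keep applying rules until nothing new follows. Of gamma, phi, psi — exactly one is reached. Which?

From lambda and epsilon, Rule 7 gives beta.
From epsilon, beta, and lambda, Rule 5 gives theta.
From theta, Rule 2 gives tau.
lambda and tau hold, so gamma follows (Rule 6).
No rule produces phi, and it is not given. psi would need theta, phi, and lambda (Rule 4), but phi is never established.

gamma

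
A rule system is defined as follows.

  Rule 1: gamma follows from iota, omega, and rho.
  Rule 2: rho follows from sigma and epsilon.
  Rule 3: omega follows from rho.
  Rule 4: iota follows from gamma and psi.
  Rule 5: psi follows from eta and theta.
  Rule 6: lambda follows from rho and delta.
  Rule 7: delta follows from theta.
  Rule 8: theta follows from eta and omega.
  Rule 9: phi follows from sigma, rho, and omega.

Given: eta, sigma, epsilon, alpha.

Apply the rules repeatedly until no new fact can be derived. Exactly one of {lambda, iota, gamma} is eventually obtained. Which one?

lambda

From sigma and epsilon, Rule 2 gives rho.
From rho, Rule 3 gives omega.
From eta and omega, Rule 8 gives theta.
From theta, Rule 7 gives delta.
From rho and delta, Rule 6 gives lambda.
gamma would need iota, omega, and rho (Rule 1), but iota is never established. iota would need gamma and psi (Rule 4), but gamma is never established.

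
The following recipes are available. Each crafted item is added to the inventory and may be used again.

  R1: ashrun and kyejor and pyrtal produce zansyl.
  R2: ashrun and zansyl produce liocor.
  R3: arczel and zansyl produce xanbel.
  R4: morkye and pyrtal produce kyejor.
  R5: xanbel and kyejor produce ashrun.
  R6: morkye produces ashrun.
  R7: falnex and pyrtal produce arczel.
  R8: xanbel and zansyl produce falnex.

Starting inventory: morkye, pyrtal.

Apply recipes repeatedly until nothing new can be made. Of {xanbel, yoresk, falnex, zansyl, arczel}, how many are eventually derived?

Using R4, morkye and pyrtal make kyejor.
Using R6, morkye makes ashrun.
Using R1, ashrun, kyejor, and pyrtal make zansyl.
xanbel would need arczel and zansyl (R3), but arczel is never obtained.
No rule produces yoresk, and it is not given.
falnex would need xanbel and zansyl (R8), but xanbel is never obtained.
zansyl: reached.
arczel would need falnex and pyrtal (R7), but falnex is never obtained.
Reached: zansyl — 1 of the 5.

1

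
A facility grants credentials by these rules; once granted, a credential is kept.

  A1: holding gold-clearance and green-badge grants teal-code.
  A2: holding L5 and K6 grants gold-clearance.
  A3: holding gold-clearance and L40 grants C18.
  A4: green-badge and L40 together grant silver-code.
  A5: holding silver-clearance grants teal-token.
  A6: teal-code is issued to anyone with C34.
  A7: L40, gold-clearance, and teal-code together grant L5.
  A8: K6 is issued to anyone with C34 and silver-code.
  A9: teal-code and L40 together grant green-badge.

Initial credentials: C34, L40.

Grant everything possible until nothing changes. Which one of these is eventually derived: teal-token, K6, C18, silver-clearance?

Holding C34 grants teal-code (A6).
Holding teal-code and L40 grants green-badge (A9).
Holding green-badge and L40 grants silver-code (A4).
Holding C34 and silver-code grants K6 (A8).
teal-token would need silver-clearance (A5), but silver-clearance is never granted. C18 would need gold-clearance and L40 (A3), but gold-clearance is never granted. No rule produces silver-clearance, and it is not given.

K6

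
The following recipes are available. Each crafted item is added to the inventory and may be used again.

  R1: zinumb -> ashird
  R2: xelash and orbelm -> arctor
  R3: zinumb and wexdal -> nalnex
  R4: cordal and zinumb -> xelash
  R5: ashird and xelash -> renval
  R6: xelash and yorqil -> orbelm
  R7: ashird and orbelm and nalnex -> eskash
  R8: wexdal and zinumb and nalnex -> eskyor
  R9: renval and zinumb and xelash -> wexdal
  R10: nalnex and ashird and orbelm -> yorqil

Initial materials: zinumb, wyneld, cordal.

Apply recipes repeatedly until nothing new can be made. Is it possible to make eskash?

eskash would need ashird, orbelm, and nalnex (R7), but orbelm is never obtained.

No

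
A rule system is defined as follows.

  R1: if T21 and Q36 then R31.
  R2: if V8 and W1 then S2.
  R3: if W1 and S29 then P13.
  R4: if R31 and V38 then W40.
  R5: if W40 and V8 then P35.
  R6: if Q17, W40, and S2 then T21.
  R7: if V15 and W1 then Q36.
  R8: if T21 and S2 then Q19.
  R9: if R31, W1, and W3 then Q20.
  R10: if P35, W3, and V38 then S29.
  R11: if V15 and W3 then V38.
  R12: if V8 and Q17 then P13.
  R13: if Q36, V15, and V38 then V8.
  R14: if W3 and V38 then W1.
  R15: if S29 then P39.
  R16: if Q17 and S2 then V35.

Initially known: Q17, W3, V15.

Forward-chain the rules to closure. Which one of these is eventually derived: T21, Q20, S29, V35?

V35

From V15 and W3, R11 gives V38.
W3 and V38 hold, so W1 follows (R14).
V15 and W1 hold, so Q36 follows (R7).
Q36, V15, and V38 hold, so V8 follows (R13).
V8 and W1 hold, so S2 follows (R2).
Q17 and S2 hold, so V35 follows (R16).
Q20 would need R31, W1, and W3 (R9), but R31 is never established. S29 would need P35, W3, and V38 (R10), but P35 is never established. T21 would need Q17, W40, and S2 (R6), but W40 is never established.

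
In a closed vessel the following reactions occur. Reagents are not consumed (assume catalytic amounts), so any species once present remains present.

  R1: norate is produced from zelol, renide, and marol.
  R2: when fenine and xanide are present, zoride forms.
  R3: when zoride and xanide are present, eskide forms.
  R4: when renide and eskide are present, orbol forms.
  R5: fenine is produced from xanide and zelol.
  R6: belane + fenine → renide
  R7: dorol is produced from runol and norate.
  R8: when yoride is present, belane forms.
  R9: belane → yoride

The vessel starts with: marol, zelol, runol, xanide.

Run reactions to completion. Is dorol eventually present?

dorol would need runol and norate (R7), but norate never forms.

No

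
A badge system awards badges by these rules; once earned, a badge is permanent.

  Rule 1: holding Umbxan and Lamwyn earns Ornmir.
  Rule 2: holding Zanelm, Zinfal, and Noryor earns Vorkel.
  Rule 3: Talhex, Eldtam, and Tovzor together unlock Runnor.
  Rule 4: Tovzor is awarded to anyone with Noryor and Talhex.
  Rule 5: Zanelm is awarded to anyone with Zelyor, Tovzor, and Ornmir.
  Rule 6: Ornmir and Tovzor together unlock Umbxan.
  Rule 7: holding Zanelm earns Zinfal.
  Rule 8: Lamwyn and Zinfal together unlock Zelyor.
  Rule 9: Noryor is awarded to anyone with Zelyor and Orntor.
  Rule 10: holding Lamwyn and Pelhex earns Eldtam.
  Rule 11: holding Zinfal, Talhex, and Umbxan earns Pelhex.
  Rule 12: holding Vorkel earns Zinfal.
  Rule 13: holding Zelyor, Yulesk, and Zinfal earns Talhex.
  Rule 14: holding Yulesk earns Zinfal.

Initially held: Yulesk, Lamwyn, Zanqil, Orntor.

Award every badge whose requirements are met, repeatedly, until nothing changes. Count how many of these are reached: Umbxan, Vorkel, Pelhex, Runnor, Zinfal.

1

With Yulesk, Zinfal is earned (Rule 14).
Umbxan would need Ornmir and Tovzor (Rule 6), but Ornmir is never earned.
Vorkel would need Zanelm, Zinfal, and Noryor (Rule 2), but Zanelm is never earned.
Pelhex would need Zinfal, Talhex, and Umbxan (Rule 11), but Umbxan is never earned.
Runnor would need Talhex, Eldtam, and Tovzor (Rule 3), but Eldtam is never earned.
Zinfal: reached.
Reached: Zinfal — 1 of the 5.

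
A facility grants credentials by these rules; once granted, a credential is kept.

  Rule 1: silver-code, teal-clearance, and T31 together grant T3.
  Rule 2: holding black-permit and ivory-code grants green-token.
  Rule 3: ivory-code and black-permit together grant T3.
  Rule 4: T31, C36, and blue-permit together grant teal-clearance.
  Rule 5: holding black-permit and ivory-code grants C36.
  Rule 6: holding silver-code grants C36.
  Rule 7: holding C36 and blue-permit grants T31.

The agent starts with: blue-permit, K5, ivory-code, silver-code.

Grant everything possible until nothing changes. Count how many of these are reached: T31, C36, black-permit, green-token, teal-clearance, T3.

Holding silver-code grants C36 (Rule 6).
Holding C36 and blue-permit grants T31 (Rule 7).
Holding T31, C36, and blue-permit grants teal-clearance (Rule 4).
Holding silver-code, teal-clearance, and T31 grants T3 (Rule 1).
T31: reached.
C36: reached.
No rule produces black-permit, and it is not given.
green-token would need black-permit and ivory-code (Rule 2), but black-permit is never granted.
teal-clearance: reached.
T3: reached.
Reached: T31, C36, teal-clearance, and T3 — 4 of the 6.

4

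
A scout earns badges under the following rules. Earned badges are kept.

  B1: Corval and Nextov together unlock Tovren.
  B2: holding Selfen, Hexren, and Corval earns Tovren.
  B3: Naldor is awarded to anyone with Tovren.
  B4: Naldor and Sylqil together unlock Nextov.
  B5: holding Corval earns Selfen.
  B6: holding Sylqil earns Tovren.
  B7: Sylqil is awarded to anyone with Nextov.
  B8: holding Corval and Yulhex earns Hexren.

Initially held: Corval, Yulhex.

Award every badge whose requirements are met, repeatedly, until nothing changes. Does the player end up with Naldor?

Yes

With Corval and Yulhex, Hexren is earned (B8).
With Corval, Selfen is earned (B5).
With Selfen, Hexren, and Corval, Tovren is earned (B2).
With Tovren, Naldor is earned (B3).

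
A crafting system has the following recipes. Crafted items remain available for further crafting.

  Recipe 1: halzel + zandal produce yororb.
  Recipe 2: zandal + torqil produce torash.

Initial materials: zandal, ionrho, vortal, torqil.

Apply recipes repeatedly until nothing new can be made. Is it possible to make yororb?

No

yororb would need halzel and zandal (Recipe 1), but halzel is never obtained.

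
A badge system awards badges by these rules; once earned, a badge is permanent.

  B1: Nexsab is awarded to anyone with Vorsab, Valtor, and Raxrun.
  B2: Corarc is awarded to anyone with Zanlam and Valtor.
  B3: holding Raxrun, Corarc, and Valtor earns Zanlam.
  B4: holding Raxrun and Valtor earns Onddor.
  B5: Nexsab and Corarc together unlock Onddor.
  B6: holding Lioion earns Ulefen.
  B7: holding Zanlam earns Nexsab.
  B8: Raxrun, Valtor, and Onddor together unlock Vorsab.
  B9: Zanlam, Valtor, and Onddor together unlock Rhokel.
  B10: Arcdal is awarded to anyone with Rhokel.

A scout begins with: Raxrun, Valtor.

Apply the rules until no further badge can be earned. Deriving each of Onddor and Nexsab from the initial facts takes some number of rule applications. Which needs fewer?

Onddor

Onddor: With Raxrun and Valtor, Onddor is earned (B4). [1 rule application]
Nexsab: With Raxrun and Valtor, Onddor is earned (B4). With Raxrun, Valtor, and Onddor, Vorsab is earned (B8). With Vorsab, Valtor, and Raxrun, Nexsab is earned (B1). [3 rule applications]
Onddor needs fewer.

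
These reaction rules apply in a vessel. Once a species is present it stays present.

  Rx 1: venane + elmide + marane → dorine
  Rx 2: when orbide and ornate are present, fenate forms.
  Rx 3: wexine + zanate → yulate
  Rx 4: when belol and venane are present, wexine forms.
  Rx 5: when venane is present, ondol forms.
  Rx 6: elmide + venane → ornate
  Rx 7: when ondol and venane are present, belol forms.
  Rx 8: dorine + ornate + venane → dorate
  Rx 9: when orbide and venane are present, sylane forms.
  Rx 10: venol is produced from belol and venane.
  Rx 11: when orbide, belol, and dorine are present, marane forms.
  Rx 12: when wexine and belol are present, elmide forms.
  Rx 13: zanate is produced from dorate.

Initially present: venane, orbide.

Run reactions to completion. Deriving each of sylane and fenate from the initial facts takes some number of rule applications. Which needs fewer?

sylane

sylane: orbide and venane present → sylane forms (Rx 9). [1 rule application]
fenate: venane present → ondol forms (Rx 5). ondol and venane present → belol forms (Rx 7). belol and venane present → wexine forms (Rx 4). wexine and belol present → elmide forms (Rx 12). elmide and venane present → ornate forms (Rx 6). orbide and ornate present → fenate forms (Rx 2). [6 rule applications]
sylane needs fewer.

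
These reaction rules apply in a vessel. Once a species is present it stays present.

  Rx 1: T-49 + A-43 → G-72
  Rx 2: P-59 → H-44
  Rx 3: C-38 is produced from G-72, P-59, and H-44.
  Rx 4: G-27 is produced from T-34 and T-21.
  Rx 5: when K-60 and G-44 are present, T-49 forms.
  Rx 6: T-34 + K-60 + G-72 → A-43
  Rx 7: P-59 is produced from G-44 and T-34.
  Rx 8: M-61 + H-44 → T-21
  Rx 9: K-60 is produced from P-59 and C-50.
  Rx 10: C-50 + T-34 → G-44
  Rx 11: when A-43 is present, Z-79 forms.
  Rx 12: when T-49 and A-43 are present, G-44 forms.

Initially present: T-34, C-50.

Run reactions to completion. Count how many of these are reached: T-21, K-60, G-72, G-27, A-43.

C-50 and T-34 present → G-44 forms (Rx 10).
G-44 and T-34 present → P-59 forms (Rx 7).
P-59 and C-50 present → K-60 forms (Rx 9).
T-21 would need M-61 and H-44 (Rx 8), but M-61 never forms.
K-60: reached.
G-72 would need T-49 and A-43 (Rx 1), but A-43 never forms.
G-27 would need T-34 and T-21 (Rx 4), but T-21 never forms.
A-43 would need T-34, K-60, and G-72 (Rx 6), but G-72 never forms.
Reached: K-60 — 1 of the 5.

1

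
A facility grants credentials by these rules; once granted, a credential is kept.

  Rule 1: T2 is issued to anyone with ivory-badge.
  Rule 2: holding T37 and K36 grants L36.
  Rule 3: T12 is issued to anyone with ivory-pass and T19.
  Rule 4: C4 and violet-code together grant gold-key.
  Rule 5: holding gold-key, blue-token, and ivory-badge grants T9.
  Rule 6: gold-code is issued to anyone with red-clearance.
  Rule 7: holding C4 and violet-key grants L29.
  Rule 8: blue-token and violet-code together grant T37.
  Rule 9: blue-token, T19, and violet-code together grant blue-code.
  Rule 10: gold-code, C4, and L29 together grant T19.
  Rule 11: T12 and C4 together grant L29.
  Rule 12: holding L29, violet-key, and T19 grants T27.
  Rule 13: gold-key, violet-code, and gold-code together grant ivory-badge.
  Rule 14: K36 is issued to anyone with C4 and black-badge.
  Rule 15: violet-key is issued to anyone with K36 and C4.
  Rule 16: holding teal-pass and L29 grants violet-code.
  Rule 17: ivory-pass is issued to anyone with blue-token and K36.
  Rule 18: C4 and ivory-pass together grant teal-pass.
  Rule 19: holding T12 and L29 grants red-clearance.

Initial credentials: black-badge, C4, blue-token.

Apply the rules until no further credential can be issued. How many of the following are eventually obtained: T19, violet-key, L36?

Holding C4 and black-badge grants K36 (Rule 14).
Holding blue-token and K36 grants ivory-pass (Rule 17).
Holding K36 and C4 grants violet-key (Rule 15).
Holding C4 and violet-key grants L29 (Rule 7).
Holding C4 and ivory-pass grants teal-pass (Rule 18).
Holding teal-pass and L29 grants violet-code (Rule 16).
Holding blue-token and violet-code grants T37 (Rule 8).
Holding T37 and K36 grants L36 (Rule 2).
T19 would need gold-code, C4, and L29 (Rule 10), but gold-code is never granted.
violet-key: reached.
L36: reached.
Reached: violet-key and L36 — 2 of the 3.

2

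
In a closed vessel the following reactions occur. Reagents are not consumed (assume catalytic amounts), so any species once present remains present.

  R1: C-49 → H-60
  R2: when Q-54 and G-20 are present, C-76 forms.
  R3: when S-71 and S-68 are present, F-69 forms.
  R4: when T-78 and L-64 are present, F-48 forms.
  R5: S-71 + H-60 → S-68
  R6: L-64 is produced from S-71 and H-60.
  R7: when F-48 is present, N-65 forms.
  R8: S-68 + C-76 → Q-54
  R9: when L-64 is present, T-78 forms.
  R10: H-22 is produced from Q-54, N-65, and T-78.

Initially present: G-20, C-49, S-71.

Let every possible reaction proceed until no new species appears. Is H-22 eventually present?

H-22 would need Q-54, N-65, and T-78 (R10), but Q-54 never forms.

No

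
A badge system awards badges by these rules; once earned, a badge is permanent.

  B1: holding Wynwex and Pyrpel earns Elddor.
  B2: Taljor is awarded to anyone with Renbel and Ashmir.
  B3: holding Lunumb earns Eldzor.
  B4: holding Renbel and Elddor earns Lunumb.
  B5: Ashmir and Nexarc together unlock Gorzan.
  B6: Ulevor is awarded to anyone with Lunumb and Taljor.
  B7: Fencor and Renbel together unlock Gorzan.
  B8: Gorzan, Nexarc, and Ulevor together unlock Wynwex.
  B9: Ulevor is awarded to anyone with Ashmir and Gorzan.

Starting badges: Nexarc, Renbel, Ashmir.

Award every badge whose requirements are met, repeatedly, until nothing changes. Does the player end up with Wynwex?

With Ashmir and Nexarc, Gorzan is earned (B5).
With Ashmir and Gorzan, Ulevor is earned (B9).
With Gorzan, Nexarc, and Ulevor, Wynwex is earned (B8).

Yes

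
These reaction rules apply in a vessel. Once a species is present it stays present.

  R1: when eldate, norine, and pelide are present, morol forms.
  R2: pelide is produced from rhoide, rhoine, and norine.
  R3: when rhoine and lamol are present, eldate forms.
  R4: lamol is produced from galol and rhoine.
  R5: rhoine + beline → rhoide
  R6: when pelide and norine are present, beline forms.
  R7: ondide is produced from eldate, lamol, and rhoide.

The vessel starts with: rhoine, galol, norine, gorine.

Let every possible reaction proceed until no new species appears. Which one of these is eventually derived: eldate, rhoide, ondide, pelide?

galol and rhoine present → lamol forms (R4).
rhoine and lamol present → eldate forms (R3).
rhoide would need rhoine and beline (R5), but beline never forms. ondide would need eldate, lamol, and rhoide (R7), but rhoide never forms. pelide would need rhoide, rhoine, and norine (R2), but rhoide never forms.

eldate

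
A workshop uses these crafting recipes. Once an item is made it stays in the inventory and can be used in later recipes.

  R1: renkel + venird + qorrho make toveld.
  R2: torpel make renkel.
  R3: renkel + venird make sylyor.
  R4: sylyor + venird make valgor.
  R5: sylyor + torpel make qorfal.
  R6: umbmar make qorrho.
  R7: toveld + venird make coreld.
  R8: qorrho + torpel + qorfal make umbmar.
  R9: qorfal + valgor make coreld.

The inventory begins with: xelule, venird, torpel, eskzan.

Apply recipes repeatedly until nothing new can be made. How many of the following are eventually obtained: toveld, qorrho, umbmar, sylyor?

1

Using R2, torpel makes renkel.
Using R3, renkel and venird make sylyor.
toveld would need renkel, venird, and qorrho (R1), but qorrho is never obtained.
qorrho would need umbmar (R6), but umbmar is never obtained.
umbmar would need qorrho, torpel, and qorfal (R8), but qorrho is never obtained.
sylyor: reached.
Reached: sylyor — 1 of the 4.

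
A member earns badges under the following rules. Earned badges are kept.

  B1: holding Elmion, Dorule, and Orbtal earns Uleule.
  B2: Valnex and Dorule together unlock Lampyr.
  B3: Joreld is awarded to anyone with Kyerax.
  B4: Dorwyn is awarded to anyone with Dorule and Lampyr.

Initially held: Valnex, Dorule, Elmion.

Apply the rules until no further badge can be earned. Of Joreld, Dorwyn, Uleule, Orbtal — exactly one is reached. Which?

Dorwyn

With Valnex and Dorule, Lampyr is earned (B2).
With Dorule and Lampyr, Dorwyn is earned (B4).
Uleule would need Elmion, Dorule, and Orbtal (B1), but Orbtal is never earned. Joreld would need Kyerax (B3), but Kyerax is never earned. No rule produces Orbtal, and it is not given.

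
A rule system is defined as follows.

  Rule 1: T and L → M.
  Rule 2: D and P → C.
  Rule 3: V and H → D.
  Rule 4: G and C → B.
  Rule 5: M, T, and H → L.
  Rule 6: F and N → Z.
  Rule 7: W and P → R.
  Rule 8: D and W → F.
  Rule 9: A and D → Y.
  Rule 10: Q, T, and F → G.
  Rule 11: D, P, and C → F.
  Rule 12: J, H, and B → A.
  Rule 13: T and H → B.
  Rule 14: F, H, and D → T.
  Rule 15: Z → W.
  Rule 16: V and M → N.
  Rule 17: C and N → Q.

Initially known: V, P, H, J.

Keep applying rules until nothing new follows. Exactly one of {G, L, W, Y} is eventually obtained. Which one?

From V and H, Rule 3 gives D.
From D and P, Rule 2 gives C.
From D, P, and C, Rule 11 gives F.
F, H, and D hold, so T follows (Rule 14).
From T and H, Rule 13 gives B.
From J, H, and B, Rule 12 gives A.
From A and D, Rule 9 gives Y.
L would need M, T, and H (Rule 5), but M is never established. G would need Q, T, and F (Rule 10), but Q is never established. W would need Z (Rule 15), but Z is never established.

Y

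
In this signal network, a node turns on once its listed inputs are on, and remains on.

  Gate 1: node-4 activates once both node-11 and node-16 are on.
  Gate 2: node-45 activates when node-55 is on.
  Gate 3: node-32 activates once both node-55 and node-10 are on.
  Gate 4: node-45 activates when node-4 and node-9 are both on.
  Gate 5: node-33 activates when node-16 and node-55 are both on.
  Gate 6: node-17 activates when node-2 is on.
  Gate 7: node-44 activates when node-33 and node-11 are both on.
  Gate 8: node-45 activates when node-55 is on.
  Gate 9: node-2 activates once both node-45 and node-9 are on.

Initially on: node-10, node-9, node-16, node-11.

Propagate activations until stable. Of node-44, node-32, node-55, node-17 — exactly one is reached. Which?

Gate 1: node-11 and node-16 on → node-4 on.
Gate 4: node-4 and node-9 on → node-45 on.
Gate 9: node-45 and node-9 on → node-2 on.
node-2 is on, so node-17 activates (Gate 6).
node-44 would need node-33 and node-11 (Gate 7), but node-33 never turns on. node-32 would need node-55 and node-10 (Gate 3), but node-55 never turns on. No rule produces node-55, and it is not given.

node-17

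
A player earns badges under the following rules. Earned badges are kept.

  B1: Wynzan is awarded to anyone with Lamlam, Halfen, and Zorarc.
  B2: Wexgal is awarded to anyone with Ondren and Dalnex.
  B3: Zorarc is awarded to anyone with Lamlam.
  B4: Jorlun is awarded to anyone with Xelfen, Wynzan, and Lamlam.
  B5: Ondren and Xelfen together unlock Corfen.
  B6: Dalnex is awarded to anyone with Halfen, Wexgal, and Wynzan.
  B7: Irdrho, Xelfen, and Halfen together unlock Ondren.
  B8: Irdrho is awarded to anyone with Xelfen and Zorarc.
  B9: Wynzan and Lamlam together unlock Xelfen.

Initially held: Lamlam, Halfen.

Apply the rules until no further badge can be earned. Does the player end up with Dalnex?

Dalnex would need Halfen, Wexgal, and Wynzan (B6), but Wexgal is never earned.

No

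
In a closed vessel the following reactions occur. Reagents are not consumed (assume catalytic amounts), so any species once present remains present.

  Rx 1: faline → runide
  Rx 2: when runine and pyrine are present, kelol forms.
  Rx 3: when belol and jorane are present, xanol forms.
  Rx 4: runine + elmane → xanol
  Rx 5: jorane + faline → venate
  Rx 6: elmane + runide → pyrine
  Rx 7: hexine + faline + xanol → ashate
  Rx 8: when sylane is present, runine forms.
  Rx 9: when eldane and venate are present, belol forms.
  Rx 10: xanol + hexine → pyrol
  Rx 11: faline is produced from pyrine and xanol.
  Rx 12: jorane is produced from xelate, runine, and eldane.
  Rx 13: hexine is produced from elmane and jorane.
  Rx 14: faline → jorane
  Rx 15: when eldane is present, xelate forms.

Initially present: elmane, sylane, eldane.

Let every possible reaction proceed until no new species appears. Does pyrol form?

sylane present → runine forms (Rx 8).
eldane present → xelate forms (Rx 15).
xelate, runine, and eldane present → jorane forms (Rx 12).
runine and elmane present → xanol forms (Rx 4).
elmane and jorane present → hexine forms (Rx 13).
xanol and hexine present → pyrol forms (Rx 10).

Yes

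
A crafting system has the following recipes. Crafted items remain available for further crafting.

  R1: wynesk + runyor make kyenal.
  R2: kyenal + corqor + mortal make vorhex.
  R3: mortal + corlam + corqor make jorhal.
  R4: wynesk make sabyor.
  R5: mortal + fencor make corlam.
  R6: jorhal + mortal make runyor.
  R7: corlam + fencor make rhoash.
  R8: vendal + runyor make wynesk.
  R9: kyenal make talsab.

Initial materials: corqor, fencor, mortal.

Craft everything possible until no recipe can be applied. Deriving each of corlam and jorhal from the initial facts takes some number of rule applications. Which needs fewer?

corlam: mortal + fencor → corlam (R5). [1 rule application]
jorhal: Using R5, mortal and fencor make corlam. mortal + corlam + corqor → jorhal (R3). [2 rule applications]
corlam needs fewer.

corlam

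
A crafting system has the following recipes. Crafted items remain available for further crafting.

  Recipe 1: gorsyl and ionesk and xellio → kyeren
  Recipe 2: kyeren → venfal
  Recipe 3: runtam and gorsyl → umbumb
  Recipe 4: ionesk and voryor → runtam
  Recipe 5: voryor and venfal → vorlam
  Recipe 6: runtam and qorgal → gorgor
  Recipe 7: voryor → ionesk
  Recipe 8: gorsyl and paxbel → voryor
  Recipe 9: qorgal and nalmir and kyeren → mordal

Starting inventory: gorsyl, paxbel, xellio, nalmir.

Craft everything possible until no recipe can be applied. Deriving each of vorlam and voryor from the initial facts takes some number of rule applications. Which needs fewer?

voryor: Using Recipe 8, gorsyl and paxbel make voryor. [1 rule application]
vorlam: Using Recipe 8, gorsyl and paxbel make voryor. voryor → ionesk (Recipe 7). Using Recipe 1, gorsyl, ionesk, and xellio make kyeren. Using Recipe 2, kyeren makes venfal. Using Recipe 5, voryor and venfal make vorlam. [5 rule applications]
voryor needs fewer.

voryor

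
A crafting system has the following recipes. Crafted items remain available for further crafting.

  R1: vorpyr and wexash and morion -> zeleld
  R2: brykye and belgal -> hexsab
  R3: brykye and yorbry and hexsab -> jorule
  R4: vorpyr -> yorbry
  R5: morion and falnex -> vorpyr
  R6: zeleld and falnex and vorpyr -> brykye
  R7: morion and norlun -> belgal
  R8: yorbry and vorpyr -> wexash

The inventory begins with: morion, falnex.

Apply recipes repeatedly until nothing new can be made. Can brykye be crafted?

Yes

morion and falnex -> vorpyr (R5).
vorpyr -> yorbry (R4).
Using R8, yorbry and vorpyr make wexash.
vorpyr and wexash and morion -> zeleld (R1).
Using R6, zeleld, falnex, and vorpyr make brykye.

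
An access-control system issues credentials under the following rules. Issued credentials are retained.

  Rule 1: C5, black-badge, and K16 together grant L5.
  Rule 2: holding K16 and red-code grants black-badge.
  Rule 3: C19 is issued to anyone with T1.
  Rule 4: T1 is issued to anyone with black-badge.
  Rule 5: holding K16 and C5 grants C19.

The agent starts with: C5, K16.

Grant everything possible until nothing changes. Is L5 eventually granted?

L5 would need C5, black-badge, and K16 (Rule 1), but black-badge is never granted.

No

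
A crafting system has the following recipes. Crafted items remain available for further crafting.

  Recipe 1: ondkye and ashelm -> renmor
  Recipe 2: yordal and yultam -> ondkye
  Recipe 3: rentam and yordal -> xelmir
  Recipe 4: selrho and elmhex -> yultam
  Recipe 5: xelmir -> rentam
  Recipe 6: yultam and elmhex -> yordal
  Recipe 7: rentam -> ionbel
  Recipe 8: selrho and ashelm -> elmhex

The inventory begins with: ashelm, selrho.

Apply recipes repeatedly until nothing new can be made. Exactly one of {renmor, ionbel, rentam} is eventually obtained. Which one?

Using Recipe 8, selrho and ashelm make elmhex.
selrho and elmhex -> yultam (Recipe 4).
Using Recipe 6, yultam and elmhex make yordal.
Using Recipe 2, yordal and yultam make ondkye.
ondkye and ashelm -> renmor (Recipe 1).
ionbel would need rentam (Recipe 7), but rentam is never obtained. rentam would need xelmir (Recipe 5), but xelmir is never obtained.

renmor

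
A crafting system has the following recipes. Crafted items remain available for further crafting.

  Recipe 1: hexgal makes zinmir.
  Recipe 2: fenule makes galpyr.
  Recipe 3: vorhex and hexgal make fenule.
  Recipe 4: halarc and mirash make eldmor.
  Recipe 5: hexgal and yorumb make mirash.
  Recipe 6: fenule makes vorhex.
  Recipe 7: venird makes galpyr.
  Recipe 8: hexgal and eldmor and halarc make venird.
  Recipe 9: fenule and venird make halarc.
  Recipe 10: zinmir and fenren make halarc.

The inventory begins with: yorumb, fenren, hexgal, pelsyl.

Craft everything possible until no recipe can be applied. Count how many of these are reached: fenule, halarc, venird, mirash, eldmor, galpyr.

5

Using Recipe 5, hexgal and yorumb make mirash.
hexgal → zinmir (Recipe 1).
zinmir and fenren → halarc (Recipe 10).
Using Recipe 4, halarc and mirash make eldmor.
Using Recipe 8, hexgal, eldmor, and halarc make venird.
venird → galpyr (Recipe 7).
fenule would need vorhex and hexgal (Recipe 3), but vorhex is never obtained.
halarc: reached.
venird: reached.
mirash: reached.
eldmor: reached.
galpyr: reached.
Reached: halarc, venird, mirash, eldmor, and galpyr — 5 of the 6.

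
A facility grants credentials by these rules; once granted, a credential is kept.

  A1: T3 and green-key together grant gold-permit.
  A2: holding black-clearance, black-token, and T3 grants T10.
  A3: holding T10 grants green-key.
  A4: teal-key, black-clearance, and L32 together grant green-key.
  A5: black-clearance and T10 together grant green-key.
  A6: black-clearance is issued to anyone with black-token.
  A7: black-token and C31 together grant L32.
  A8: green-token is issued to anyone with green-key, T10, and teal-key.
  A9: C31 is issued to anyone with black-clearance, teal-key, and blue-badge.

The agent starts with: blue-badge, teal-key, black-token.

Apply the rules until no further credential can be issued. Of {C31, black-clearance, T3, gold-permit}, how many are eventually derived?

Holding black-token grants black-clearance (A6).
Holding black-clearance, teal-key, and blue-badge grants C31 (A9).
C31: reached.
black-clearance: reached.
No rule produces T3, and it is not given.
gold-permit would need T3 and green-key (A1), but T3 is never granted.
Reached: C31 and black-clearance — 2 of the 4.

2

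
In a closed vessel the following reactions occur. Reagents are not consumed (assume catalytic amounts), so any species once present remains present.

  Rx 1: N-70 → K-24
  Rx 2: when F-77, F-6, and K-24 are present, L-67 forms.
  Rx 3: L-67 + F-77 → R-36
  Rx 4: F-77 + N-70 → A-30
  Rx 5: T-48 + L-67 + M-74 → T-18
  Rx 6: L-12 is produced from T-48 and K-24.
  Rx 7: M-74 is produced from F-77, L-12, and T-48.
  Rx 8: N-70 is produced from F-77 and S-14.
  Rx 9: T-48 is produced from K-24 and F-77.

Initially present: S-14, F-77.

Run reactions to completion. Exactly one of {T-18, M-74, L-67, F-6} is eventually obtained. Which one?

M-74

F-77 and S-14 present → N-70 forms (Rx 8).
N-70 present → K-24 forms (Rx 1).
K-24 and F-77 present → T-48 forms (Rx 9).
T-48 and K-24 present → L-12 forms (Rx 6).
F-77, L-12, and T-48 present → M-74 forms (Rx 7).
L-67 would need F-77, F-6, and K-24 (Rx 2), but F-6 never forms. No rule produces F-6, and it is not given. T-18 would need T-48, L-67, and M-74 (Rx 5), but L-67 never forms.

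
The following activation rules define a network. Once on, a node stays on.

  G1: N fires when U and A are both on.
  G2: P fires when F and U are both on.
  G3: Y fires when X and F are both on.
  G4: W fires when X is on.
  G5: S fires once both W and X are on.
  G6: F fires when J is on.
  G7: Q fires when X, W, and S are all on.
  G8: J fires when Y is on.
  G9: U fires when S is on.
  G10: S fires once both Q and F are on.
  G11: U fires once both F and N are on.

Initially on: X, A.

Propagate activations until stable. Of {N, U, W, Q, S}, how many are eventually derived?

G4: X on → W on.
W and X are on, so S fires (G5).
X, W, and S are on, so Q fires (G7).
G9: S on → U on.
U and A are on, so N fires (G1).
N: reached.
U: reached.
W: reached.
Q: reached.
S: reached.
All 5 are reached.

5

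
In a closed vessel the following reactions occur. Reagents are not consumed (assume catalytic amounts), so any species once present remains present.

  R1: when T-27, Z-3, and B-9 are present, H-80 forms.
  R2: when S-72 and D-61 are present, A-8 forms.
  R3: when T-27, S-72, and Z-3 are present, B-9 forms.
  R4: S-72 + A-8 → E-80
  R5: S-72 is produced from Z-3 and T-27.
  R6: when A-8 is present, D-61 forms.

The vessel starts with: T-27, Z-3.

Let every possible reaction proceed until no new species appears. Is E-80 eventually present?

No

E-80 would need S-72 and A-8 (R4), but A-8 never forms.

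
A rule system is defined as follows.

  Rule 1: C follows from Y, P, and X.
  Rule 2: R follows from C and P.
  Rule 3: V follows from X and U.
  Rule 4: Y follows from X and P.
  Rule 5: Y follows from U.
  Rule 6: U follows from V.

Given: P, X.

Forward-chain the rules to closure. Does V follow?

No

V would need X and U (Rule 3), but U is never established.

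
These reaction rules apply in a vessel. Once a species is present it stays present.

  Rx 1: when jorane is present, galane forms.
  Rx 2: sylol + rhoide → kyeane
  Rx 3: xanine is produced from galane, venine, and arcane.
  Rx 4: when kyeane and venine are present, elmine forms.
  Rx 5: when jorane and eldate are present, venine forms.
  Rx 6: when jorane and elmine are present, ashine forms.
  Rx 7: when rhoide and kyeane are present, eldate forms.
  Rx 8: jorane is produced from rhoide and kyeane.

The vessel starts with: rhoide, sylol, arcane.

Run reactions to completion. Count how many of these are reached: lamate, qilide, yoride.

No rule produces lamate, and it is not given.
No rule produces qilide, and it is not given.
No rule produces yoride, and it is not given.
None of the 3 are reached.

0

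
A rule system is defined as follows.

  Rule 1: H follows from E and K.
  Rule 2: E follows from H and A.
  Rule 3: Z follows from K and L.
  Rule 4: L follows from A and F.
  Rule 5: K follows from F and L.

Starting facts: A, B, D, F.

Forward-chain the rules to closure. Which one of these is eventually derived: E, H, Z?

A and F hold, so L follows (Rule 4).
F and L hold, so K follows (Rule 5).
From K and L, Rule 3 gives Z.
E would need H and A (Rule 2), but H is never established. H would need E and K (Rule 1), but E is never established.

Z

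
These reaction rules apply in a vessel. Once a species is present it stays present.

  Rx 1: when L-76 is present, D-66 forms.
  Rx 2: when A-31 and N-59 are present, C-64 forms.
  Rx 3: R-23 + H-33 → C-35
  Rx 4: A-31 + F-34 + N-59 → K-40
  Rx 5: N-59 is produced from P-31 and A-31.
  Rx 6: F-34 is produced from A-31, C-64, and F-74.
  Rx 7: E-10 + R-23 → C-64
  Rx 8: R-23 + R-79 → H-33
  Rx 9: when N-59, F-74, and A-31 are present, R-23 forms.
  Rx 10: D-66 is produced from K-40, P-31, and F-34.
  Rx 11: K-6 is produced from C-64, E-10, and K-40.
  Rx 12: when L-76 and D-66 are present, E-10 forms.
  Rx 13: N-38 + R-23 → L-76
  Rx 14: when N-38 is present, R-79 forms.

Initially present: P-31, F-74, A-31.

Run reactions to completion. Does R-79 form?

R-79 would need N-38 (Rx 14), but N-38 never forms.

No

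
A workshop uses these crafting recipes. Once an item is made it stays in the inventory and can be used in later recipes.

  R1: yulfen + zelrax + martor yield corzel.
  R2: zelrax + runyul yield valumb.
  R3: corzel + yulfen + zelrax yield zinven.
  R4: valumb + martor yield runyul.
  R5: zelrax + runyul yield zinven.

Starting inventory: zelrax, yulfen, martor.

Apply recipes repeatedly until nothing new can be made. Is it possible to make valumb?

valumb would need zelrax and runyul (R2), but runyul is never obtained.

No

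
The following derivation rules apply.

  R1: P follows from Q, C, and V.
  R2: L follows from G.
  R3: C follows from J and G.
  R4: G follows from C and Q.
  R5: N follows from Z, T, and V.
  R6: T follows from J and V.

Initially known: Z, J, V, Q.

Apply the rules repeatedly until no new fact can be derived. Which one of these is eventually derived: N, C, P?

N

From J and V, R6 gives T.
From Z, T, and V, R5 gives N.
P would need Q, C, and V (R1), but C is never established. C would need J and G (R3), but G is never established.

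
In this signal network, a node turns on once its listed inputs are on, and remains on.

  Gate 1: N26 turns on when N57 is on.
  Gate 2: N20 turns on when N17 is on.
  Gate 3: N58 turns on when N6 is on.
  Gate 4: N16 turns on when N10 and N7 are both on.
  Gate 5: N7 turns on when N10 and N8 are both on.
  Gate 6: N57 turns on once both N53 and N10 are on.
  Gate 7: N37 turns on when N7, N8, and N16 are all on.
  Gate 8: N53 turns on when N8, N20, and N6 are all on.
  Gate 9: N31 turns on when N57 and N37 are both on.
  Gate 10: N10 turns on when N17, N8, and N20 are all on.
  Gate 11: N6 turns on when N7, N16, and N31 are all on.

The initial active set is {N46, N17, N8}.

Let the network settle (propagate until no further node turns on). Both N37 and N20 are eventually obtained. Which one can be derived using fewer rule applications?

N20: Gate 2: N17 on → N20 on. [1 rule application]
N37: Gate 2: N17 on → N20 on. Gate 10: N17, N8, and N20 on → N10 on. Gate 5: N10 and N8 on → N7 on. N10 and N7 are on, so N16 turns on (Gate 4). Gate 7: N7, N8, and N16 on → N37 on. [5 rule applications]
N20 needs fewer.

N20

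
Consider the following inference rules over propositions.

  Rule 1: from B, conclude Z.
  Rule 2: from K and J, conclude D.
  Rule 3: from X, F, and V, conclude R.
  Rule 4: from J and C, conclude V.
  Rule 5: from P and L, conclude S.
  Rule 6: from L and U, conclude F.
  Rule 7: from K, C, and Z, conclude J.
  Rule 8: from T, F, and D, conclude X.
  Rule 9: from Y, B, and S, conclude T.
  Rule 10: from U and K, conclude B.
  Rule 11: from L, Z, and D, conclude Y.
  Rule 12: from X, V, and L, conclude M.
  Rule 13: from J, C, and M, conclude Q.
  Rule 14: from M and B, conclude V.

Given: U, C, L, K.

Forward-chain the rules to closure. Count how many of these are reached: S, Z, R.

1

From U and K, Rule 10 gives B.
From B, Rule 1 gives Z.
S would need P and L (Rule 5), but P is never established.
Z: reached.
R would need X, F, and V (Rule 3), but X is never established.
Reached: Z — 1 of the 3.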